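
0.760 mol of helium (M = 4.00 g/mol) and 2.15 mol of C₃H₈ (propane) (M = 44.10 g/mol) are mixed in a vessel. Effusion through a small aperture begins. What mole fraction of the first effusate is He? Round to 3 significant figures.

0.540

Effusion rate of each component ∝ n_i/√M_i (partial pressure × 1/√M).
x_He(eff) = (n_He/√M_He) / (n_He/√M_He + n_C₃H₈/√M_C₃H₈)
= (0.760/√4.00) / (0.760/√4.00 + 2.15/√44.10) = 0.3800/(0.3800 + 0.3238) = 0.540.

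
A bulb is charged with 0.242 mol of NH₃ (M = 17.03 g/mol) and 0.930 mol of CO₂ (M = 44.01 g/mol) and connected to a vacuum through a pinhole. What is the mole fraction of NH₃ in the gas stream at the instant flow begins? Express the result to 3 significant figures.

0.295

Rate_i ∝ x_i/√M_i (Graham's law weighted by mole fraction), so the effusate composition follows n_i/√M_i.
So x_NH₃ in the escaping gas = (n_NH₃/√M_NH₃) / Σ(n_i/√M_i)
= (0.242/√17.03) / (0.242/√17.03 + 0.930/√44.01) = 0.05864/(0.05864 + 0.1402) = 0.295.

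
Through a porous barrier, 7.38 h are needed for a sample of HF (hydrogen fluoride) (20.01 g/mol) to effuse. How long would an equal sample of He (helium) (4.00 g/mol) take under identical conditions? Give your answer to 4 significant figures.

3.300 h

By Graham's law, t_He/t_HF = √(M_He/M_HF) = √(4.00/20.01) = √0.1999 = 0.4471.
So the time for He is 7.38 × 0.4471 = 3.300 h.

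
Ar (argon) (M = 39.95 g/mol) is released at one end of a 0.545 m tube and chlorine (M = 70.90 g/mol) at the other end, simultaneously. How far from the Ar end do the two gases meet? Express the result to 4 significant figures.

0.3113 m

Distances travelled in equal time are proportional to diffusion rates, so d_Ar/d_Cl₂ = √(M_Cl₂/M_Ar) = √(70.90/39.95) = 1.332.
With d_Ar + d_Cl₂ = 0.545 m, d_Cl₂ = 0.545/(1 + 1.332) = 0.2337 m.
d_Ar = 0.545 − 0.2337 = 0.3113 m.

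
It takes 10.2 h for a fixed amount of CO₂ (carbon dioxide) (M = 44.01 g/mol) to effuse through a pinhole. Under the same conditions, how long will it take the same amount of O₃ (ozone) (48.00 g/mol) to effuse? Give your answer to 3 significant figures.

10.7 h

Since effusion rate ∝ 1/√M, t_O₃/t_CO₂ = √(M_O₃/M_CO₂) = √(48.00/44.01) = √1.091 = 1.044.
So the time for O₃ is 10.2 × 1.044 = 10.7 h.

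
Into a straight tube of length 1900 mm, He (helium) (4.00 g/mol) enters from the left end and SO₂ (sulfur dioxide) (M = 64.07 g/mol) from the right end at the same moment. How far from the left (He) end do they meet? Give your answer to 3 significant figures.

1520 mm

Distances travelled in equal time are proportional to diffusion rates, so d_He/d_SO₂ = √(M_SO₂/M_He) = √(64.07/4.00) = 4.002.
With d_He + d_SO₂ = 1900 mm, d_SO₂ = 1900/(1 + 4.002) = 379.8 mm.
d_He = 1900 − 379.8 = 1520 mm.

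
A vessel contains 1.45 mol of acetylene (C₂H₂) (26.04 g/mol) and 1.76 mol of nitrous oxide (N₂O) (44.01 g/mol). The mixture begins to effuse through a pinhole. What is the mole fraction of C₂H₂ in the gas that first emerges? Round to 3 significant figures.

0.517

Effusion rate of each component ∝ n_i/√M_i (partial pressure × 1/√M).
So x_C₂H₂ in the escaping gas = (n_C₂H₂/√M_C₂H₂) / Σ(n_i/√M_i)
= (1.45/√26.04) / (1.45/√26.04 + 1.76/√44.01) = 0.2841/(0.2841 + 0.2653) = 0.517.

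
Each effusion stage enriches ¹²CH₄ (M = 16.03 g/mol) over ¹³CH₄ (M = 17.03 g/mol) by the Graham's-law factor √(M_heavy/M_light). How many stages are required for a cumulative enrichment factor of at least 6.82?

64

Per stage α = (17.03/16.03)^(1/2) = 1.06238^0.5, giving ln α = 0.03026.
Need α^N ≥ 6.82 ⇒ N ≥ ln(6.82) / ln α = 1.920 / 0.03026 = 63.45.
Rounding up, N = 64 stages.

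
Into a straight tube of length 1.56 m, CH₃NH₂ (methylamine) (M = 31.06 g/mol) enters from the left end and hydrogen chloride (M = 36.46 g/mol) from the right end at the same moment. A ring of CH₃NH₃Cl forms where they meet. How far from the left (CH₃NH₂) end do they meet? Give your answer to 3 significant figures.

0.811 m

Distances travelled in equal time are proportional to diffusion rates, so d_CH₃NH₂/d_HCl = √(M_HCl/M_CH₃NH₂) = √(36.46/31.06) = 1.083.
With d_CH₃NH₂ + d_HCl = 1.56 m, d_HCl = 1.56/(1 + 1.083) = 0.7488 m.
d_CH₃NH₂ = 1.56 − 0.7488 = 0.811 m.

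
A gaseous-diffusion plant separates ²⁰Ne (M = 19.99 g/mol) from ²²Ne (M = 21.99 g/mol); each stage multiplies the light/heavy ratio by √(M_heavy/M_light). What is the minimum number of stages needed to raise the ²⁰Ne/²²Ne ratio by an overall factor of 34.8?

With α = √(21.99/19.99) per stage, ln α = ½ ln(1.10005) = 0.04768.
Need α^N ≥ 34.8 ⇒ N ≥ ln(34.8) / ln α = 3.550 / 0.04768 = 74.45.
Rounding up, N = 75 stages.

75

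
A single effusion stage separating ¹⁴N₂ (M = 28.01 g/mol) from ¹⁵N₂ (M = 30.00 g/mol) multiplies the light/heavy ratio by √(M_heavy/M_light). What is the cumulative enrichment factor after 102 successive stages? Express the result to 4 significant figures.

After 102 stages the ratio has grown by (√(30.00/28.01))^102 = (30.00/28.01)^(102/2).
= 1.07105^51 = 33.13.

33.13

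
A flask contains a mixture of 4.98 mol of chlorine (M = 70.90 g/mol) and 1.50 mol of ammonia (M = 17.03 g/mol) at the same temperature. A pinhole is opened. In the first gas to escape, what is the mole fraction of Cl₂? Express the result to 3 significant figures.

0.619

The effusion rate of species i is ∝ p_i/√M_i ∝ n_i/√M_i.
x_Cl₂(eff) = (n_Cl₂/√M_Cl₂) / (n_Cl₂/√M_Cl₂ + n_NH₃/√M_NH₃)
= (4.98/√70.90) / (4.98/√70.90 + 1.50/√17.03) = 0.5914/(0.5914 + 0.3635) = 0.619.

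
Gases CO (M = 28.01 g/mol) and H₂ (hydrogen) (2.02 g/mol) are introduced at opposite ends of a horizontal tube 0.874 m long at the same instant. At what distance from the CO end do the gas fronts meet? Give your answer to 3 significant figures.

0.185 m

Distances travelled in equal time are proportional to diffusion rates, so d_CO/d_H₂ = √(M_H₂/M_CO) = √(2.02/28.01) = 0.2685.
With d_CO + d_H₂ = 0.874 m, d_H₂ = 0.874/(1 + 0.2685) = 0.6890 m.
d_CO = 0.874 − 0.6890 = 0.185 m.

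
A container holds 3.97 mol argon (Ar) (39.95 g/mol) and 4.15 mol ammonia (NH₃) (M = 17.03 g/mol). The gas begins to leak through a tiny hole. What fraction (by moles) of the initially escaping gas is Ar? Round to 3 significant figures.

Rate_i ∝ x_i/√M_i (Graham's law weighted by mole fraction), so the effusate composition follows n_i/√M_i.
x_Ar(eff) = (n_Ar/√M_Ar) / (n_Ar/√M_Ar + n_NH₃/√M_NH₃)
= (3.97/√39.95) / (3.97/√39.95 + 4.15/√17.03) = 0.6281/(0.6281 + 1.006) = 0.384.

0.384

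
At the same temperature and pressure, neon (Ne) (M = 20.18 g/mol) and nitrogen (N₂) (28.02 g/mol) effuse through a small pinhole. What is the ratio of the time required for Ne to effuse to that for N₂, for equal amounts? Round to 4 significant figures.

0.8486

By Graham's law, t_Ne/t_N₂ = √(M_Ne/M_N₂) = √(20.18/28.02) = √0.7202 = 0.8486.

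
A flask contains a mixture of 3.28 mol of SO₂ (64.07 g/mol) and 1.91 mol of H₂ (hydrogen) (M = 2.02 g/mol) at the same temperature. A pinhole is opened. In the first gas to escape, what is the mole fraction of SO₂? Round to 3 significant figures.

Each component's effusion rate ∝ (its partial pressure)·(1/√M) ∝ n_i/√M_i.
x_SO₂(eff) = (n_SO₂/√M_SO₂) / (n_SO₂/√M_SO₂ + n_H₂/√M_H₂)
= (3.28/√64.07) / (3.28/√64.07 + 1.91/√2.02) = 0.4098/(0.4098 + 1.344) = 0.234.

0.234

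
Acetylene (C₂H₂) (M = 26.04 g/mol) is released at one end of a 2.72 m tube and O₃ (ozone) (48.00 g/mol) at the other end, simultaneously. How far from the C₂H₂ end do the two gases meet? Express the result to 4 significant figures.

1.566 m

In equal time, each gas travels a distance ∝ its rate ∝ 1/√M, so d_C₂H₂/d_O₃ = √(M_O₃/M_C₂H₂) = √(48.00/26.04) = 1.358.
With d_C₂H₂ + d_O₃ = 2.72 m, d_O₃ = 2.72/(1 + 1.358) = 1.154 m.
d_C₂H₂ = 2.72 − 1.154 = 1.566 m.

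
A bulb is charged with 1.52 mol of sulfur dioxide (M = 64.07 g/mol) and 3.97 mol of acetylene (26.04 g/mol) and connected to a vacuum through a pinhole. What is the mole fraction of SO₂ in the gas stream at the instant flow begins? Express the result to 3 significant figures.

0.196

Effusion rate of each component ∝ n_i/√M_i (partial pressure × 1/√M).
x_SO₂(eff) = (n_SO₂/√M_SO₂) / (n_SO₂/√M_SO₂ + n_C₂H₂/√M_C₂H₂)
= (1.52/√64.07) / (1.52/√64.07 + 3.97/√26.04) = 0.1899/(0.1899 + 0.7780) = 0.196.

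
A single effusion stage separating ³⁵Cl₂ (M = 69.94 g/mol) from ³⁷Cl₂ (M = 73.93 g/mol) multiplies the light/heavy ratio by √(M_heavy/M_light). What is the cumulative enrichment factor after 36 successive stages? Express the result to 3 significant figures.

Overall factor = α^36 with α = √(73.93/69.94), i.e. (73.93/69.94)^(36/2).
= 1.05705^18 = 2.71.

2.71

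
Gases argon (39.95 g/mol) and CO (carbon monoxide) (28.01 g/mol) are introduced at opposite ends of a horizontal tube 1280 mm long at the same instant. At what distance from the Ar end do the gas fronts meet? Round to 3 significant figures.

In equal time, each gas travels a distance ∝ its rate ∝ 1/√M, so d_Ar/d_CO = √(M_CO/M_Ar) = √(28.01/39.95) = 0.8373.
With d_Ar + d_CO = 1280 mm, d_CO = 1280/(1 + 0.8373) = 696.7 mm.
d_Ar = 1280 − 696.7 = 583 mm.

583 mm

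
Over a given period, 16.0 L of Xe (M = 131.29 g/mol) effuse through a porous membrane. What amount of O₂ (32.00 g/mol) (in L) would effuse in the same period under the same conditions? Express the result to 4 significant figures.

32.41 L

From Graham's law, rate_O₂/rate_Xe = √(M_Xe/M_O₂) = √(131.29/32.00) = √4.103 = 2.026.
So the volume for O₂ is 16.0 × 2.026 = 32.41 L.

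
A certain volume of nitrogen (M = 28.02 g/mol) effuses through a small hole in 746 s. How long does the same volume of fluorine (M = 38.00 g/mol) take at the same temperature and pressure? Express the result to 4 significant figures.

868.8 s

Graham's law gives t_F₂/t_N₂ = √(M_F₂/M_N₂) = √(38.00/28.02) = √1.356 = 1.165.
So the time for F₂ is 746 × 1.165 = 868.8 s.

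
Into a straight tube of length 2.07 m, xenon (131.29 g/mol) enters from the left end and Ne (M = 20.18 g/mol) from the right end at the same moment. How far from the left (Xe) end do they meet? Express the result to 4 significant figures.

0.5830 m

Graham's law gives d_Xe/d_Ne = rate_Xe/rate_Ne = √(M_Ne/M_Xe) = √(20.18/131.29) = 0.3921.
With d_Xe + d_Ne = 2.07 m, d_Ne = 2.07/(1 + 0.3921) = 1.487 m.
d_Xe = 2.07 − 1.487 = 0.5830 m.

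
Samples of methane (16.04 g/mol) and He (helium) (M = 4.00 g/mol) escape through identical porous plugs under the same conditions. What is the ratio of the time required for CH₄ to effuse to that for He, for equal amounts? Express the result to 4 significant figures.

From Graham's law, t_CH₄/t_He = √(M_CH₄/M_He) = √(16.04/4.00) = √4.010 = 2.002.

2.002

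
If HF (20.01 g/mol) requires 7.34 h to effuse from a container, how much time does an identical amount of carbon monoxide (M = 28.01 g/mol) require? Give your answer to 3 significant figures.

Since effusion rate ∝ 1/√M, t_CO/t_HF = √(M_CO/M_HF) = √(28.01/20.01) = √1.400 = 1.183.
So the time for CO is 7.34 × 1.183 = 8.68 h.

8.68 h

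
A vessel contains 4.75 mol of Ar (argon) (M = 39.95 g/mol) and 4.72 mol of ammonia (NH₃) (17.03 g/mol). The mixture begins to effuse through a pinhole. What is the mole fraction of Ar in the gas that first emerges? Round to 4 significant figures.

Each component's effusion rate ∝ (its partial pressure)·(1/√M) ∝ n_i/√M_i.
x_Ar(eff) = (n_Ar/√M_Ar) / (n_Ar/√M_Ar + n_NH₃/√M_NH₃)
= (4.75/√39.95) / (4.75/√39.95 + 4.72/√17.03) = 0.7515/(0.7515 + 1.144) = 0.3965.

0.3965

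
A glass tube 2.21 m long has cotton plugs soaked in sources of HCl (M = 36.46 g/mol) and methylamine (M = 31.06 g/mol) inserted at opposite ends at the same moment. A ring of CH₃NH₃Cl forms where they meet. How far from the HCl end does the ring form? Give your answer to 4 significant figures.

Distances travelled in equal time are proportional to diffusion rates, so d_HCl/d_CH₃NH₂ = √(M_CH₃NH₂/M_HCl) = √(31.06/36.46) = 0.9230.
With d_HCl + d_CH₃NH₂ = 2.21 m, d_CH₃NH₂ = 2.21/(1 + 0.9230) = 1.149 m.
d_HCl = 2.21 − 1.149 = 1.061 m.

1.061 m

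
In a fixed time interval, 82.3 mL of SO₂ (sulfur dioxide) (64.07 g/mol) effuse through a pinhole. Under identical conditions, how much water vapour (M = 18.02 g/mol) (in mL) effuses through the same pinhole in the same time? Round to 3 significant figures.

By Graham's law, rate_H₂O/rate_SO₂ = √(M_SO₂/M_H₂O) = √(64.07/18.02) = √3.555 = 1.886.
So the volume for H₂O is 82.3 × 1.886 = 155 mL.

155 mL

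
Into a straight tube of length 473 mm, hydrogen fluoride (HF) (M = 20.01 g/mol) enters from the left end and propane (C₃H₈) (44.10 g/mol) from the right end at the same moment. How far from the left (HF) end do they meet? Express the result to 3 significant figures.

Distances travelled in equal time are proportional to diffusion rates, so d_HF/d_C₃H₈ = √(M_C₃H₈/M_HF) = √(44.10/20.01) = 1.485.
With d_HF + d_C₃H₈ = 473 mm, d_C₃H₈ = 473/(1 + 1.485) = 190.4 mm.
d_HF = 473 − 190.4 = 283 mm.

283 mm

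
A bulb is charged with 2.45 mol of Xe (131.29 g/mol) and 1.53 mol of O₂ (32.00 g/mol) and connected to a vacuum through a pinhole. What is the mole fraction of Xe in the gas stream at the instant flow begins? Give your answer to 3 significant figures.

0.442

Each component's effusion rate ∝ (its partial pressure)·(1/√M) ∝ n_i/√M_i.
So x_Xe in the escaping gas = (n_Xe/√M_Xe) / Σ(n_i/√M_i)
= (2.45/√131.29) / (2.45/√131.29 + 1.53/√32.00) = 0.2138/(0.2138 + 0.2705) = 0.442.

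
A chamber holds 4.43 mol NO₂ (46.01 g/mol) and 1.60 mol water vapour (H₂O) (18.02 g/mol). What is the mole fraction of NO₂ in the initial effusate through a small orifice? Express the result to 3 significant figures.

Effusion rate of each component ∝ n_i/√M_i (partial pressure × 1/√M).
Mole fraction of NO₂ in the effusate = (n_NO₂/√M_NO₂) / (n_NO₂/√M_NO₂ + n_H₂O/√M_H₂O)
= (4.43/√46.01) / (4.43/√46.01 + 1.60/√18.02) = 0.6531/(0.6531 + 0.3769) = 0.634.

0.634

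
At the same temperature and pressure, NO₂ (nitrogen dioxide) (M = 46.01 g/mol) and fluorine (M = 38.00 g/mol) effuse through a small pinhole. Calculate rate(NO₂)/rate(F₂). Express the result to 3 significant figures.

Graham's law gives rate_NO₂/rate_F₂ = √(M_F₂/M_NO₂) = √(38.00/46.01) = √0.8259 = 0.909.

0.909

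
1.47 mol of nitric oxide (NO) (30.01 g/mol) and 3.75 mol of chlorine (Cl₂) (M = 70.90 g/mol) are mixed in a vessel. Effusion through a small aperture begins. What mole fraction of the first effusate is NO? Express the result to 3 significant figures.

0.376

Rate_i ∝ x_i/√M_i (Graham's law weighted by mole fraction), so the effusate composition follows n_i/√M_i.
x_NO(eff) = (n_NO/√M_NO) / (n_NO/√M_NO + n_Cl₂/√M_Cl₂)
= (1.47/√30.01) / (1.47/√30.01 + 3.75/√70.90) = 0.2683/(0.2683 + 0.4454) = 0.376.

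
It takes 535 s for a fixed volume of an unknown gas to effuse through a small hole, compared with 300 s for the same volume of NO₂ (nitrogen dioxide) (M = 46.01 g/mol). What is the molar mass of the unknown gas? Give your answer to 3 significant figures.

Using Graham's law: t_X/t_NO₂ = √(M_X/M_NO₂).
535/300 = 1.783 = √(M_X/46.01)
M_X = 46.01 × 1.783² = 46.01 × 3.180 = 146 g/mol

146 g/mol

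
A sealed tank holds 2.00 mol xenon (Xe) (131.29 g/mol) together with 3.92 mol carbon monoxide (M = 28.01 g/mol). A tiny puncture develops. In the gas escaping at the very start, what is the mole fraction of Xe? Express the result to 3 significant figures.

Each component's effusion rate ∝ (its partial pressure)·(1/√M) ∝ n_i/√M_i.
Mole fraction of Xe in the effusate = (n_Xe/√M_Xe) / (n_Xe/√M_Xe + n_CO/√M_CO)
= (2.00/√131.29) / (2.00/√131.29 + 3.92/√28.01) = 0.1745/(0.1745 + 0.7407) = 0.191.

0.191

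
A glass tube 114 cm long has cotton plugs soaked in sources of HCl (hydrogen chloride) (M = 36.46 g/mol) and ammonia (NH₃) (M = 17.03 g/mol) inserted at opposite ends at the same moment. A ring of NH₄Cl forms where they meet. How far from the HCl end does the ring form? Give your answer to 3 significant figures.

The fronts meet when d_HCl + d_NH₃ = L with d_HCl/d_NH₃ = √(M_NH₃/M_HCl) (Graham's law). Here √(M_NH₃/M_HCl) = √(17.03/36.46) = 0.6834.
With d_HCl + d_NH₃ = 114 cm, d_NH₃ = 114/(1 + 0.6834) = 67.72 cm.
d_HCl = 114 − 67.72 = 46.3 cm.

46.3 cm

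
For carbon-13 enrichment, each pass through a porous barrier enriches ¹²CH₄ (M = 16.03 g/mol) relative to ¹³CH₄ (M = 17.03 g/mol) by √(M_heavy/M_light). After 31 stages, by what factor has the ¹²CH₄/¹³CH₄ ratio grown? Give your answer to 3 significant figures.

Each stage multiplies the ratio by α = √(17.03/16.03), so after 31 stages the overall factor is α^31 = (17.03/16.03)^(31/2).
= 1.06238^(31/2) = 2.55.

2.55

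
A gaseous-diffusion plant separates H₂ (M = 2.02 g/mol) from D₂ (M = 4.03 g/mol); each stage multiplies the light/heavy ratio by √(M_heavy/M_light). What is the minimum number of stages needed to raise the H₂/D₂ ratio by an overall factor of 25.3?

10

Single-stage factor α = √(4.03/2.02), so ln α = ½ ln(1.99505) = 0.3453.
Need α^N ≥ 25.3 ⇒ N ≥ ln(25.3) / ln α = 3.231 / 0.3453 = 9.36.
So at least 10 stages are needed.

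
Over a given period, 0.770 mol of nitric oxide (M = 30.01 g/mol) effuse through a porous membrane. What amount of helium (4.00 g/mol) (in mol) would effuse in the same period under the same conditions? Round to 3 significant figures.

By Graham's law, rate_He/rate_NO = √(M_NO/M_He) = √(30.01/4.00) = √7.503 = 2.739.
So the amount for He is 0.770 × 2.739 = 2.11 mol.

2.11 mol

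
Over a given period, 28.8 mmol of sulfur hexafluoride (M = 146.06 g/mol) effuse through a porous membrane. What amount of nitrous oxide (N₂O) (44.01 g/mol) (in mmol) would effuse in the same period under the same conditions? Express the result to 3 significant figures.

From Graham's law, rate_N₂O/rate_SF₆ = √(M_SF₆/M_N₂O) = √(146.06/44.01) = √3.319 = 1.822.
So the amount for N₂O is 28.8 × 1.822 = 52.5 mmol.

52.5 mmol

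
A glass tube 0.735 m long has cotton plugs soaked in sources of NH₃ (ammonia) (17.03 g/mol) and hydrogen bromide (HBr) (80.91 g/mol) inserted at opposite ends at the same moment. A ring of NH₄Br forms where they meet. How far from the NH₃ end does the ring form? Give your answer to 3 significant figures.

0.504 m

The fronts meet when d_NH₃ + d_HBr = L with d_NH₃/d_HBr = √(M_HBr/M_NH₃) (Graham's law). Here √(M_HBr/M_NH₃) = √(80.91/17.03) = 2.180.
With d_NH₃ + d_HBr = 0.735 m, d_HBr = 0.735/(1 + 2.180) = 0.2312 m.
d_NH₃ = 0.735 − 0.2312 = 0.504 m.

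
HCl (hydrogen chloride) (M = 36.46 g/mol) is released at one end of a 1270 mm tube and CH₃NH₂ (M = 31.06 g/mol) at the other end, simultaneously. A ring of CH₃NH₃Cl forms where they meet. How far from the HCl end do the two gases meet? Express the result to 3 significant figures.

Distances travelled in equal time are proportional to diffusion rates, so d_HCl/d_CH₃NH₂ = √(M_CH₃NH₂/M_HCl) = √(31.06/36.46) = 0.9230.
With d_HCl + d_CH₃NH₂ = 1270 mm, d_CH₃NH₂ = 1270/(1 + 0.9230) = 660.4 mm.
d_HCl = 1270 − 660.4 = 610 mm.

610 mm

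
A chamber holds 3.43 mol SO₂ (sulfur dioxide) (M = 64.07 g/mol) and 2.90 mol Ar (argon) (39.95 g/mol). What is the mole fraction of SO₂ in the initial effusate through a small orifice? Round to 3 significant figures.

Rate_i ∝ x_i/√M_i (Graham's law weighted by mole fraction), so the effusate composition follows n_i/√M_i.
x_SO₂(eff) = (n_SO₂/√M_SO₂) / (n_SO₂/√M_SO₂ + n_Ar/√M_Ar)
= (3.43/√64.07) / (3.43/√64.07 + 2.90/√39.95) = 0.4285/(0.4285 + 0.4588) = 0.483.

0.483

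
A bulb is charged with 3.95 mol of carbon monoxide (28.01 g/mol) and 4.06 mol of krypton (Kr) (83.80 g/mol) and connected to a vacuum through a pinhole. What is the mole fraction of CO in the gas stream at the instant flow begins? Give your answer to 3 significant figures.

The effusion rate of species i is ∝ p_i/√M_i ∝ n_i/√M_i.
Mole fraction of CO in the effusate = (n_CO/√M_CO) / (n_CO/√M_CO + n_Kr/√M_Kr)
= (3.95/√28.01) / (3.95/√28.01 + 4.06/√83.80) = 0.7463/(0.7463 + 0.4435) = 0.627.

0.627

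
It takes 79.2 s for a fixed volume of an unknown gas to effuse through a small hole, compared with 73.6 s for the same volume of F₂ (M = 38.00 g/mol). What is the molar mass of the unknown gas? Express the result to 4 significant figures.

44.00 g/mol

Since effusion rate ∝ 1/√M, t_X/t_F₂ = √(M_X/M_F₂).
79.2/73.6 = 1.076 = √(M_X/38.00)
M_X = 38.00 × 1.076² = 38.00 × 1.158 = 44.00 g/mol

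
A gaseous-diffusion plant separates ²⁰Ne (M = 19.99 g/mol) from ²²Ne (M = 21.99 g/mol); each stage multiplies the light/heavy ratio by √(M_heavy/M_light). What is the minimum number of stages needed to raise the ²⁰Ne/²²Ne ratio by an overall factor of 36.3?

Single-stage factor α = √(21.99/19.99), so ln α = ½ ln(1.10005) = 0.04768.
Need α^N ≥ 36.3 ⇒ N ≥ ln(36.3) / ln α = 3.592 / 0.04768 = 75.34.
So at least 76 stages are needed.

76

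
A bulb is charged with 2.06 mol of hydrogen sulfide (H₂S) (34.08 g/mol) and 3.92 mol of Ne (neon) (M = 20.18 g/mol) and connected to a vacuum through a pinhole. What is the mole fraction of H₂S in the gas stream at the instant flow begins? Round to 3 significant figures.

0.288

Each component's effusion rate ∝ (its partial pressure)·(1/√M) ∝ n_i/√M_i.
So x_H₂S in the escaping gas = (n_H₂S/√M_H₂S) / Σ(n_i/√M_i)
= (2.06/√34.08) / (2.06/√34.08 + 3.92/√20.18) = 0.3529/(0.3529 + 0.8726) = 0.288.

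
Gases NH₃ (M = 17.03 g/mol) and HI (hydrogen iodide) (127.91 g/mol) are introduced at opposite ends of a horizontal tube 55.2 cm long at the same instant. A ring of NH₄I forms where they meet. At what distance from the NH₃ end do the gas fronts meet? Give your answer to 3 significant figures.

40.4 cm

In equal time, each gas travels a distance ∝ its rate ∝ 1/√M, so d_NH₃/d_HI = √(M_HI/M_NH₃) = √(127.91/17.03) = 2.741.
With d_NH₃ + d_HI = 55.2 cm, d_HI = 55.2/(1 + 2.741) = 14.76 cm.
d_NH₃ = 55.2 − 14.76 = 40.4 cm.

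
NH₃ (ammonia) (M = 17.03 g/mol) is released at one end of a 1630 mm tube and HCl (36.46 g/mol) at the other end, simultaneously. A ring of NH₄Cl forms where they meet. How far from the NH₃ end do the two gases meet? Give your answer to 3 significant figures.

968 mm

Graham's law gives d_NH₃/d_HCl = rate_NH₃/rate_HCl = √(M_HCl/M_NH₃) = √(36.46/17.03) = 1.463.
With d_NH₃ + d_HCl = 1630 mm, d_HCl = 1630/(1 + 1.463) = 661.7 mm.
d_NH₃ = 1630 − 661.7 = 968 mm.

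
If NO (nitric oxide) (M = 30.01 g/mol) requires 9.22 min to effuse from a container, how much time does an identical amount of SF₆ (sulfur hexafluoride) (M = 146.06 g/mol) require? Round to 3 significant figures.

20.3 min

Using Graham's law: t_SF₆/t_NO = √(M_SF₆/M_NO) = √(146.06/30.01) = √4.867 = 2.206.
So the time for SF₆ is 9.22 × 2.206 = 20.3 min.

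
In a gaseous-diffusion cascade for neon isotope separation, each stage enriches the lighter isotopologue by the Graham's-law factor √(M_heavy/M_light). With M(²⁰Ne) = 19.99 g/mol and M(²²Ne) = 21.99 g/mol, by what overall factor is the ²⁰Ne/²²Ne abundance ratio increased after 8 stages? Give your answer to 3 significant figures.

Each stage multiplies the ratio by α = √(21.99/19.99), so after 8 stages the overall factor is α^8 = (21.99/19.99)^(8/2).
= 1.10005^4 = 1.46.

1.46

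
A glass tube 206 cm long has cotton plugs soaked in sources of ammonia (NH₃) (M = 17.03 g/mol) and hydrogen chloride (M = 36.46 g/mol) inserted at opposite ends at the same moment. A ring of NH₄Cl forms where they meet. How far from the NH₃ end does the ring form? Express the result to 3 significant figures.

In equal time, each gas travels a distance ∝ its rate ∝ 1/√M, so d_NH₃/d_HCl = √(M_HCl/M_NH₃) = √(36.46/17.03) = 1.463.
With d_NH₃ + d_HCl = 206 cm, d_HCl = 206/(1 + 1.463) = 83.63 cm.
d_NH₃ = 206 − 83.63 = 122 cm.

122 cm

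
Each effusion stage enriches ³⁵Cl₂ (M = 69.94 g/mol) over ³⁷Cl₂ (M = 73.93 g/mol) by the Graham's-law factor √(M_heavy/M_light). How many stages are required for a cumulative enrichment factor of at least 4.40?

Single-stage factor α = √(73.93/69.94), so ln α = ½ ln(1.05705) = 0.02774.
Need α^N ≥ 4.40 ⇒ N ≥ ln(4.40) / ln α = 1.482 / 0.02774 = 53.41.
Rounding up, N = 54 stages.

54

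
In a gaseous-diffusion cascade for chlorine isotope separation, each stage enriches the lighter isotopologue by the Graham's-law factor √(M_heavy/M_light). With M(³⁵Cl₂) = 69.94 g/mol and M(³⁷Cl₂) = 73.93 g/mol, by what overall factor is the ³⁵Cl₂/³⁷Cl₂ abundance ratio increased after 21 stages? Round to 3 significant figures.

1.79

Overall factor = α^21 with α = √(73.93/69.94), i.e. (73.93/69.94)^(21/2).
= 1.05705^(21/2) = 1.79.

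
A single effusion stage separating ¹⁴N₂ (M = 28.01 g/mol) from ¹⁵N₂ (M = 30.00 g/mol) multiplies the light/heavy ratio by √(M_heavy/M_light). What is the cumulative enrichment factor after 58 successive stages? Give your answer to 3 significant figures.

Each stage multiplies the ratio by α = √(30.00/28.01), so after 58 stages the overall factor is α^58 = (30.00/28.01)^(58/2).
= 1.07105^29 = 7.32.

7.32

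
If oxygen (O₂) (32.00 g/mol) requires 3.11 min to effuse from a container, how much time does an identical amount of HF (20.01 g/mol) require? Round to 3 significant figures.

2.46 min

Using Graham's law: t_HF/t_O₂ = √(M_HF/M_O₂) = √(20.01/32.00) = √0.6253 = 0.7908.
So the time for HF is 3.11 × 0.7908 = 2.46 min.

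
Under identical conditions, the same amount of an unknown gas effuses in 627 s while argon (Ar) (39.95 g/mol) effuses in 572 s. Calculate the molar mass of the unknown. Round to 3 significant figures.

Since effusion rate ∝ 1/√M, t_X/t_Ar = √(M_X/M_Ar).
627/572 = 1.096 = √(M_X/39.95)
M_X = 39.95 × 1.096² = 39.95 × 1.202 = 48.0 g/mol

48.0 g/mol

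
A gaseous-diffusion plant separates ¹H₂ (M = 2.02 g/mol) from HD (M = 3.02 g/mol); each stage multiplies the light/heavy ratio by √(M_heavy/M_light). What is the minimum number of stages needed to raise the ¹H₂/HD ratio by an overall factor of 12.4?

13

With α = √(3.02/2.02) per stage, ln α = ½ ln(1.49505) = 0.2011.
Need α^N ≥ 12.4 ⇒ N ≥ ln(12.4) / ln α = 2.518 / 0.2011 = 12.52.
Minimum whole number of stages: N = 13.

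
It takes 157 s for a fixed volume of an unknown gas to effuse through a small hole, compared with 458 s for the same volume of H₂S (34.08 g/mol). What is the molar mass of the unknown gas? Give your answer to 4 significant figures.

From Graham's law, t_X/t_H₂S = √(M_X/M_H₂S).
157/458 = 0.3428 = √(M_X/34.08)
M_X = 34.08 × 0.3428² = 34.08 × 0.1175 = 4.005 g/mol

4.005 g/mol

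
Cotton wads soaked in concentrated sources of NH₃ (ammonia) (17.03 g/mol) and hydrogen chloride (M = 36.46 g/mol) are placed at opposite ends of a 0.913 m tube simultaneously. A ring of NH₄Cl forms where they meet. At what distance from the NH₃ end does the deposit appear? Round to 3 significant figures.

Graham's law gives d_NH₃/d_HCl = rate_NH₃/rate_HCl = √(M_HCl/M_NH₃) = √(36.46/17.03) = 1.463.
With d_NH₃ + d_HCl = 0.913 m, d_HCl = 0.913/(1 + 1.463) = 0.3707 m.
d_NH₃ = 0.913 − 0.3707 = 0.542 m.

0.542 m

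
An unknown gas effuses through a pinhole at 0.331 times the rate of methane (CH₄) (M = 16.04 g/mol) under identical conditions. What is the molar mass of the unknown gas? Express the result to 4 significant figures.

146.4 g/mol

From Graham's law, rate_X/rate_CH₄ = √(M_CH₄/M_X).
0.331 = √(16.04/M_X)
M_X = 16.04 / 0.331² = 16.04 / 0.1096 = 146.4 g/mol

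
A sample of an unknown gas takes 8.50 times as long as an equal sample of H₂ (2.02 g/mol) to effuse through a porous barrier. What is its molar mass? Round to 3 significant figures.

146 g/mol

From Graham's law, t_X/t_H₂ = √(M_X/M_H₂).
8.50 = √(M_X/2.02)
M_X = 2.02 × 8.50² = 2.02 × 72.25 = 146 g/mol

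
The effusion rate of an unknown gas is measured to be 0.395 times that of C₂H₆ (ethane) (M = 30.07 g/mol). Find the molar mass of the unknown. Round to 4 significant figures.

192.7 g/mol

Using Graham's law: rate_X/rate_C₂H₆ = √(M_C₂H₆/M_X).
0.395 = √(30.07/M_X)
M_X = 30.07 / 0.395² = 30.07 / 0.1560 = 192.7 g/mol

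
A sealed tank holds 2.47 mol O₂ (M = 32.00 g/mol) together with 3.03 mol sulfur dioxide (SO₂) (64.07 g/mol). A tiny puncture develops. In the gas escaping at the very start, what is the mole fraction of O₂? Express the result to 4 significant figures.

0.5356

Rate_i ∝ x_i/√M_i (Graham's law weighted by mole fraction), so the effusate composition follows n_i/√M_i.
So x_O₂ in the escaping gas = (n_O₂/√M_O₂) / Σ(n_i/√M_i)
= (2.47/√32.00) / (2.47/√32.00 + 3.03/√64.07) = 0.4366/(0.4366 + 0.3785) = 0.5356.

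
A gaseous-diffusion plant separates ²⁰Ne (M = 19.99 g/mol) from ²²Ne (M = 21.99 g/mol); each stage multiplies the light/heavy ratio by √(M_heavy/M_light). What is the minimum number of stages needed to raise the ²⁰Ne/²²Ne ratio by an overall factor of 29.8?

72

Single-stage factor α = √(21.99/19.99), so ln α = ½ ln(1.10005) = 0.04768.
Need α^N ≥ 29.8 ⇒ N ≥ ln(29.8) / ln α = 3.395 / 0.04768 = 71.20.
Minimum whole number of stages: N = 72.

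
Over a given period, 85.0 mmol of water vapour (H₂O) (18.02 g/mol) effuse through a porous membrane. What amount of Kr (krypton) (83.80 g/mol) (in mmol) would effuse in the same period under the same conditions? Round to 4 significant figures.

39.42 mmol

Since effusion rate ∝ 1/√M, rate_Kr/rate_H₂O = √(M_H₂O/M_Kr) = √(18.02/83.80) = √0.2150 = 0.4637.
So the amount for Kr is 85.0 × 0.4637 = 39.42 mmol.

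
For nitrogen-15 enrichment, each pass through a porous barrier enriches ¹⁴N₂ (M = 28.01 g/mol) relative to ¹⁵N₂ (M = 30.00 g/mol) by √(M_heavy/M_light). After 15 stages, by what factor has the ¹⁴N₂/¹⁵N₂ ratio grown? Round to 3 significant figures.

Each stage multiplies the ratio by α = √(30.00/28.01), so after 15 stages the overall factor is α^15 = (30.00/28.01)^(15/2).
= 1.07105^(15/2) = 1.67.

1.67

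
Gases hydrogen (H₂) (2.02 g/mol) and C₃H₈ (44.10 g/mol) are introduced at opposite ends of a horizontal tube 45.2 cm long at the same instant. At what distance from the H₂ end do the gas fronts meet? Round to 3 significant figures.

37.2 cm

Distances travelled in equal time are proportional to diffusion rates, so d_H₂/d_C₃H₈ = √(M_C₃H₈/M_H₂) = √(44.10/2.02) = 4.672.
With d_H₂ + d_C₃H₈ = 45.2 cm, d_C₃H₈ = 45.2/(1 + 4.672) = 7.968 cm.
d_H₂ = 45.2 − 7.968 = 37.2 cm.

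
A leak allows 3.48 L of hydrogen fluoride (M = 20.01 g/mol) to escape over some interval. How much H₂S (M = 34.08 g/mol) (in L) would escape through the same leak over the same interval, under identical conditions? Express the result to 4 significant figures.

2.667 L

Since effusion rate ∝ 1/√M, rate_H₂S/rate_HF = √(M_HF/M_H₂S) = √(20.01/34.08) = √0.5871 = 0.7663.
So the volume for H₂S is 3.48 × 0.7663 = 2.667 L.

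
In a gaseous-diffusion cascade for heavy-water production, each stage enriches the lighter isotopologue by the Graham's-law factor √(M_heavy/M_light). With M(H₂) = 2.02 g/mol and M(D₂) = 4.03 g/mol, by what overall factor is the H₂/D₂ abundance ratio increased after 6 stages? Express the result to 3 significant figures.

7.94

The single-stage factor is √(M_heavy/M_light), so 6 stages give [√(4.03/2.02)]^6 = (4.03/2.02)^(6/2).
= 1.99505^3 = 7.94.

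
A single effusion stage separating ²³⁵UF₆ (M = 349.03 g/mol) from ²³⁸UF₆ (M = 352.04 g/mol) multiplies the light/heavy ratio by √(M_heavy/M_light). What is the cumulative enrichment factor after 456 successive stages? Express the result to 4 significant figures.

Overall factor = α^456 with α = √(352.04/349.03), i.e. (352.04/349.03)^(456/2).
= 1.00862^228 = 7.084.

7.084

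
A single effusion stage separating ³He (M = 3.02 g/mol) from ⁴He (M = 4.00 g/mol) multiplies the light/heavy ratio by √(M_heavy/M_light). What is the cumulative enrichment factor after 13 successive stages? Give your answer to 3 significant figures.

After 13 stages the ratio has grown by (√(4.00/3.02))^13 = (4.00/3.02)^(13/2).
= 1.32450^(13/2) = 6.21.

6.21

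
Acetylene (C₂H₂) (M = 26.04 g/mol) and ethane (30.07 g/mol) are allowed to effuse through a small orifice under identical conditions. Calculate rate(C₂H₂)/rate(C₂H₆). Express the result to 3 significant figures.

Since effusion rate ∝ 1/√M, rate_C₂H₂/rate_C₂H₆ = √(M_C₂H₆/M_C₂H₂) = √(30.07/26.04) = √1.155 = 1.07.

1.07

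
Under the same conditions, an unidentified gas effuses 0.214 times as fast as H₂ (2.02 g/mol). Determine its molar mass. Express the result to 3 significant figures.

Using Graham's law: rate_X/rate_H₂ = √(M_H₂/M_X).
0.214 = √(2.02/M_X)
M_X = 2.02 / 0.214² = 2.02 / 0.04580 = 44.1 g/mol

44.1 g/mol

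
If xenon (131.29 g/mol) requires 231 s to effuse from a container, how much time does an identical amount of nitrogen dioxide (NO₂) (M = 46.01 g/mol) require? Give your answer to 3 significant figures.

Using Graham's law: t_NO₂/t_Xe = √(M_NO₂/M_Xe) = √(46.01/131.29) = √0.3504 = 0.5920.
So the time for NO₂ is 231 × 0.5920 = 137 s.

137 s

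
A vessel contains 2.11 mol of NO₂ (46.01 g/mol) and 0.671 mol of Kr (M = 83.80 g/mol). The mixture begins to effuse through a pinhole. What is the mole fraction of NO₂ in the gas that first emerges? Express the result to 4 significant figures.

Rate_i ∝ x_i/√M_i (Graham's law weighted by mole fraction), so the effusate composition follows n_i/√M_i.
Mole fraction of NO₂ in the effusate = (n_NO₂/√M_NO₂) / (n_NO₂/√M_NO₂ + n_Kr/√M_Kr)
= (2.11/√46.01) / (2.11/√46.01 + 0.671/√83.80) = 0.3111/(0.3111 + 0.07330) = 0.8093.

0.8093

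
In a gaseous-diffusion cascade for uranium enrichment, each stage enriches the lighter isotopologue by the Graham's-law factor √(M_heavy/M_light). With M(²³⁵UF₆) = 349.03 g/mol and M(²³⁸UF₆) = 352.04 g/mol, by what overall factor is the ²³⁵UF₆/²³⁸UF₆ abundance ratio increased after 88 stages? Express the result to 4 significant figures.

After 88 stages the ratio has grown by (√(352.04/349.03))^88 = (352.04/349.03)^(88/2).
= 1.00862^44 = 1.459.

1.459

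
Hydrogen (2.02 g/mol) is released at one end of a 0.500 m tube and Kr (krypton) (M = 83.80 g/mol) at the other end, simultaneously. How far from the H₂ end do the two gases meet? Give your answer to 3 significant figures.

The fronts meet when d_H₂ + d_Kr = L with d_H₂/d_Kr = √(M_Kr/M_H₂) (Graham's law). Here √(M_Kr/M_H₂) = √(83.80/2.02) = 6.441.
With d_H₂ + d_Kr = 0.500 m, d_Kr = 0.500/(1 + 6.441) = 0.06720 m.
d_H₂ = 0.500 − 0.06720 = 0.433 m.

0.433 m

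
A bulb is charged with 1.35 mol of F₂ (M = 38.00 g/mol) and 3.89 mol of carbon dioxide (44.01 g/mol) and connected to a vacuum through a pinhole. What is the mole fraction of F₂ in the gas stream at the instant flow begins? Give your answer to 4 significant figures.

0.2719

Effusion rate of each component ∝ n_i/√M_i (partial pressure × 1/√M).
Mole fraction of F₂ in the effusate = (n_F₂/√M_F₂) / (n_F₂/√M_F₂ + n_CO₂/√M_CO₂)
= (1.35/√38.00) / (1.35/√38.00 + 3.89/√44.01) = 0.2190/(0.2190 + 0.5864) = 0.2719.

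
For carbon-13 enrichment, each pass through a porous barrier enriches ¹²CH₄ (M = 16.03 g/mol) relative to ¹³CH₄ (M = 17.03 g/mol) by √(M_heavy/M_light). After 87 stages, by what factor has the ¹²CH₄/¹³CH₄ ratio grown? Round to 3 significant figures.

The single-stage factor is √(M_heavy/M_light), so 87 stages give [√(17.03/16.03)]^87 = (17.03/16.03)^(87/2).
= 1.06238^(87/2) = 13.9.

13.9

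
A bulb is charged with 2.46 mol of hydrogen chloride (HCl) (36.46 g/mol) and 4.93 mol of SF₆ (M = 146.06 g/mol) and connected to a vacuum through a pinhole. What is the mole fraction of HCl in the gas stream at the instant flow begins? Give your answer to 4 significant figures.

The effusion rate of species i is ∝ p_i/√M_i ∝ n_i/√M_i.
x_HCl(eff) = (n_HCl/√M_HCl) / (n_HCl/√M_HCl + n_SF₆/√M_SF₆)
= (2.46/√36.46) / (2.46/√36.46 + 4.93/√146.06) = 0.4074/(0.4074 + 0.4079) = 0.4997.

0.4997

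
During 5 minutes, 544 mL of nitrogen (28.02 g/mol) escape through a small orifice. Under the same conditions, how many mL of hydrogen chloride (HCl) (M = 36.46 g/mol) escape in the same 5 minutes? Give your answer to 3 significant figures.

Using Graham's law: rate_HCl/rate_N₂ = √(M_N₂/M_HCl) = √(28.02/36.46) = √0.7685 = 0.8766.
So the volume for HCl is 544 × 0.8766 = 477 mL.

477 mL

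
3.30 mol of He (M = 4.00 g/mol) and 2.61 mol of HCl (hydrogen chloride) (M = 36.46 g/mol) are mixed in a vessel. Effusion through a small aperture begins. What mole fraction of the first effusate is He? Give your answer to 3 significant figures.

0.792

Each component's effusion rate ∝ (its partial pressure)·(1/√M) ∝ n_i/√M_i.
x_He(eff) = (n_He/√M_He) / (n_He/√M_He + n_HCl/√M_HCl)
= (3.30/√4.00) / (3.30/√4.00 + 2.61/√36.46) = 1.650/(1.650 + 0.4322) = 0.792.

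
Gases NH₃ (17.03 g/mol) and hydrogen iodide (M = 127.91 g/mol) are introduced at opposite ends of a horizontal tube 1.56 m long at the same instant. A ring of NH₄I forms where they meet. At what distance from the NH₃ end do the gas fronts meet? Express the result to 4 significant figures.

In equal time, each gas travels a distance ∝ its rate ∝ 1/√M, so d_NH₃/d_HI = √(M_HI/M_NH₃) = √(127.91/17.03) = 2.741.
With d_NH₃ + d_HI = 1.56 m, d_HI = 1.56/(1 + 2.741) = 0.4170 m.
d_NH₃ = 1.56 − 0.4170 = 1.143 m.

1.143 m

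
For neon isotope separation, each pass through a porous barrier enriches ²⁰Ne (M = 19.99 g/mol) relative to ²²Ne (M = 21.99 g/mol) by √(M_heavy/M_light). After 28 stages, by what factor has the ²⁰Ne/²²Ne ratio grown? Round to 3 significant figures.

3.80

After 28 stages the ratio has grown by (√(21.99/19.99))^28 = (21.99/19.99)^(28/2).
= 1.10005^14 = 3.80.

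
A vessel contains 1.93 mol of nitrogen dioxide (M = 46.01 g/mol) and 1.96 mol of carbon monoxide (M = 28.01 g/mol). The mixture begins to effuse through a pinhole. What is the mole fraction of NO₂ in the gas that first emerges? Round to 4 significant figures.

Each component's effusion rate ∝ (its partial pressure)·(1/√M) ∝ n_i/√M_i.
So x_NO₂ in the escaping gas = (n_NO₂/√M_NO₂) / Σ(n_i/√M_i)
= (1.93/√46.01) / (1.93/√46.01 + 1.96/√28.01) = 0.2845/(0.2845 + 0.3703) = 0.4345.

0.4345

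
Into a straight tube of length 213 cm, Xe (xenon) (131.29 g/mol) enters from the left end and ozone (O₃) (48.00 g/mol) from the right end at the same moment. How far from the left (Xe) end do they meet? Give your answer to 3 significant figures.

80.3 cm

Graham's law gives d_Xe/d_O₃ = rate_Xe/rate_O₃ = √(M_O₃/M_Xe) = √(48.00/131.29) = 0.6047.
With d_Xe + d_O₃ = 213 cm, d_O₃ = 213/(1 + 0.6047) = 132.7 cm.
d_Xe = 213 − 132.7 = 80.3 cm.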